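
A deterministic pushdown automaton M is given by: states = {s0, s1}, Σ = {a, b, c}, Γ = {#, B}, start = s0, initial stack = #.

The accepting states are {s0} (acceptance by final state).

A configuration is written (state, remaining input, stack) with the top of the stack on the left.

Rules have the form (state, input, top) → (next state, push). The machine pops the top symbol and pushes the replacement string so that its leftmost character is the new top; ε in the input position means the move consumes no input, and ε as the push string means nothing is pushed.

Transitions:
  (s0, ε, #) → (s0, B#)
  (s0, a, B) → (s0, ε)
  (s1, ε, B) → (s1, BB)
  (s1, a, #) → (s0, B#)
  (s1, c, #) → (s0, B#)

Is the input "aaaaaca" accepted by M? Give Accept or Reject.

(s0, aaaaaca, #)
  ε-move, top #: go to s0, push B# → (s0, aaaaaca, B#)
  read a, top B: go to s0, push ε → (s0, aaaaca, #)
  ε-move, top #: go to s0, push B# → (s0, aaaaca, B#)
  read a, top B: go to s0, push ε → (s0, aaaca, #)
  ε-move, top #: go to s0, push B# → (s0, aaaca, B#)
  read a, top B: go to s0, push ε → (s0, aaca, #)
  ε-move, top #: go to s0, push B# → (s0, aaca, B#)
  read a, top B: go to s0, push ε → (s0, aca, #)
  ε-move, top #: go to s0, push B# → (s0, aca, B#)
  read a, top B: go to s0, push ε → (s0, ca, #)
  ε-move, top #: go to s0, push B# → (s0, ca, B#)
No transition applies at (s0, ca, B#); input not fully consumed.

Reject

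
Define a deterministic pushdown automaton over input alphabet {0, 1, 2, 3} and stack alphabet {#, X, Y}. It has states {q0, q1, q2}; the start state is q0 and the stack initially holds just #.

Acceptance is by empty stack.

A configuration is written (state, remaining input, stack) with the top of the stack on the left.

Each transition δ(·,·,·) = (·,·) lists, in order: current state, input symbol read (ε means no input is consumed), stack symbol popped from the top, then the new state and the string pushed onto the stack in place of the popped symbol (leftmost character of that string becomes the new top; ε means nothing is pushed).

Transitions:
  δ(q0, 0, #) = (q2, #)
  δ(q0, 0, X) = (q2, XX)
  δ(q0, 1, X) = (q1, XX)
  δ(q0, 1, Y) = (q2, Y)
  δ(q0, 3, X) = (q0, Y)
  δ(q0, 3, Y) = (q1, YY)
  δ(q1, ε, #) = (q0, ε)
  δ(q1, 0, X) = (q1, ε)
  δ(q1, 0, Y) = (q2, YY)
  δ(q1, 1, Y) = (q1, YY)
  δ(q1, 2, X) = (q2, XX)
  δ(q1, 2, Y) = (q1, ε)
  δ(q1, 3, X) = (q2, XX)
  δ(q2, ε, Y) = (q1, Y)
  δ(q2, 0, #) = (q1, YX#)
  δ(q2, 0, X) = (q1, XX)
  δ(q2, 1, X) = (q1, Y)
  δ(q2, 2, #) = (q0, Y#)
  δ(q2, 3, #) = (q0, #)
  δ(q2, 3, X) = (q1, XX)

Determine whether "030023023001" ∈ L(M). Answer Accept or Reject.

Reject

(q0, 030023023001, #) ⊢ (q2, 30023023001, #) ⊢ (q0, 0023023001, #) ⊢ (q2, 023023001, #) ⊢ (q1, 23023001, YX#) ⊢ (q1, 3023001, X#) ⊢ (q2, 023001, XX#) ⊢ (q1, 23001, XXX#) ⊢ (q2, 3001, XXXX#) ⊢ (q1, 001, XXXXX#) ⊢ (q1, 01, XXXX#) ⊢ (q1, 1, XXX#)
No transition applies at (q1, 1, XXX#); input not fully consumed.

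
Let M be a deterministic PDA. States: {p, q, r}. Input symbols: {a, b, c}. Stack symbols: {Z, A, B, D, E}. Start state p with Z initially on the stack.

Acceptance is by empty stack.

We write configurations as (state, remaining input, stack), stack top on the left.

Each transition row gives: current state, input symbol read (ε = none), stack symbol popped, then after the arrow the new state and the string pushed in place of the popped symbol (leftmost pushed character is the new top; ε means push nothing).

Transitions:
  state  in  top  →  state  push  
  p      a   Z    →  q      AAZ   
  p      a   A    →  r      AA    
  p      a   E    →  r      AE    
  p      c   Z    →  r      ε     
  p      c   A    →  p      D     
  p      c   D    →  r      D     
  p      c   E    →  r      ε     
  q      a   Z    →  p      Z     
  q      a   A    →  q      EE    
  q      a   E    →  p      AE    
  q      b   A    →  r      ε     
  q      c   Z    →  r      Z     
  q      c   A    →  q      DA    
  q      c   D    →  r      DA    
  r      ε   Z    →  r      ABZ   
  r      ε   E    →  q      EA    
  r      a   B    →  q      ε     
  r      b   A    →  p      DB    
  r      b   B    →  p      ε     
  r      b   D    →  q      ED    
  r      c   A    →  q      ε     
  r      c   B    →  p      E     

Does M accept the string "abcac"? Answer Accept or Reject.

Accept

(p, abcac, Z) ⊢ (q, bcac, AAZ) ⊢ (r, cac, AZ) ⊢ (q, ac, Z) ⊢ (p, c, Z) ⊢ (r, ε, ε)
All input consumed and the stack is empty.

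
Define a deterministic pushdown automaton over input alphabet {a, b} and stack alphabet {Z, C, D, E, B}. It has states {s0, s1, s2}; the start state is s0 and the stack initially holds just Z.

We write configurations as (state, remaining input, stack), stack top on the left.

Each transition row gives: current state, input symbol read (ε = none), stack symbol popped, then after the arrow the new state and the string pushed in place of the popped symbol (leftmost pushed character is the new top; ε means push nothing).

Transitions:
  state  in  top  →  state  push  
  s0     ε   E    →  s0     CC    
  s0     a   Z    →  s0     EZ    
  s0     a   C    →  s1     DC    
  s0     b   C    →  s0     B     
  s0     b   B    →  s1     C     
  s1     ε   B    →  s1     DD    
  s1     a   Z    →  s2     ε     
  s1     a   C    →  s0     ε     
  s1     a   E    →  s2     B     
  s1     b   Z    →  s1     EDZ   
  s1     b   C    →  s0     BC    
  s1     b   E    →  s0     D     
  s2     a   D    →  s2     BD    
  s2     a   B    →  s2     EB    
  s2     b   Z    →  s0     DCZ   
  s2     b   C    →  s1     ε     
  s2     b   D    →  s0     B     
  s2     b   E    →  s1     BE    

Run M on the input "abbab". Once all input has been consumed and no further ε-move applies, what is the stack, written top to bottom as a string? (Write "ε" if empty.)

(s0, abbab, Z)
  read a, top Z: go to s0, push EZ → (s0, bbab, EZ)
  ε-move, top E: go to s0, push CC → (s0, bbab, CCZ)
  read b, top C: go to s0, push B → (s0, bab, BCZ)
  read b, top B: go to s1, push C → (s1, ab, CCZ)
  read a, top C: go to s0, push ε → (s0, b, CZ)
  read b, top C: go to s0, push B → (s0, ε, BZ)
All input consumed in state s0 with stack BZ.

BZ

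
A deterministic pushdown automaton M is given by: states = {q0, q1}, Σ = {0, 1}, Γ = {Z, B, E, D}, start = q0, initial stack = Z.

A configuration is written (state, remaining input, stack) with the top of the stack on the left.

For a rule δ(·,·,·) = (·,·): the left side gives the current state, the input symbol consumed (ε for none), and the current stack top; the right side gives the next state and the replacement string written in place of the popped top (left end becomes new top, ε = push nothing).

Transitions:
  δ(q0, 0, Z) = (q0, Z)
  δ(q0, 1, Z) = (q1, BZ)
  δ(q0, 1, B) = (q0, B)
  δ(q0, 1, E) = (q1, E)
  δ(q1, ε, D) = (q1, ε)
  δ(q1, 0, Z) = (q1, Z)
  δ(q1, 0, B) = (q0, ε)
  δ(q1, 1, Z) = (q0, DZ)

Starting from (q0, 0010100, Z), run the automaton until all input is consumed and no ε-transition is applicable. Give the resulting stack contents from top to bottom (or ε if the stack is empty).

(q0, 0010100, Z) ⊢ (q0, 010100, Z) ⊢ (q0, 10100, Z) ⊢ (q1, 0100, BZ) ⊢ (q0, 100, Z) ⊢ (q1, 00, BZ) ⊢ (q0, 0, Z) ⊢ (q0, ε, Z)
All input consumed in state q0 with stack Z.

Z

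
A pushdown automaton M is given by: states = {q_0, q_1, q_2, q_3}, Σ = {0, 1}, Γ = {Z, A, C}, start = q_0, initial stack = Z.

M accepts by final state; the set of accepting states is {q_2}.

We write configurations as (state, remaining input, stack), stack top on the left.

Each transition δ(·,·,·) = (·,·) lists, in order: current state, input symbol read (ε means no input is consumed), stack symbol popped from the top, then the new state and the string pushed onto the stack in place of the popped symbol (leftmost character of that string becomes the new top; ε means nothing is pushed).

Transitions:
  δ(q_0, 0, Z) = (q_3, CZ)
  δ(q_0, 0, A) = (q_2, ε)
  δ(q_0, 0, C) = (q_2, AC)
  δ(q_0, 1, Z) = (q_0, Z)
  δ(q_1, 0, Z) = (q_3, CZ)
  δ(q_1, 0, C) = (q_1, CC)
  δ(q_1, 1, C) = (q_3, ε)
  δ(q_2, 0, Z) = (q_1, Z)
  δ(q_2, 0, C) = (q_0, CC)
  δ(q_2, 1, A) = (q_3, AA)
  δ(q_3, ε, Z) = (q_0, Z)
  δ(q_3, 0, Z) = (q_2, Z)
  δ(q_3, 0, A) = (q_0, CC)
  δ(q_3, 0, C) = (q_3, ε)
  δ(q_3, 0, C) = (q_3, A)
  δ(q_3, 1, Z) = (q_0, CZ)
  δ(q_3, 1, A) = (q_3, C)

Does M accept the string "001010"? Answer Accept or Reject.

One accepting computation: (q_0, 001010, Z) ⊢ (q_3, 01010, CZ) ⊢ (q_3, 1010, AZ) ⊢ (q_3, 010, CZ) ⊢ (q_3, 10, Z) ⊢ (q_0, 0, CZ) ⊢ (q_2, ε, ACZ)
All input consumed and state q_2 ∈ F.

Accept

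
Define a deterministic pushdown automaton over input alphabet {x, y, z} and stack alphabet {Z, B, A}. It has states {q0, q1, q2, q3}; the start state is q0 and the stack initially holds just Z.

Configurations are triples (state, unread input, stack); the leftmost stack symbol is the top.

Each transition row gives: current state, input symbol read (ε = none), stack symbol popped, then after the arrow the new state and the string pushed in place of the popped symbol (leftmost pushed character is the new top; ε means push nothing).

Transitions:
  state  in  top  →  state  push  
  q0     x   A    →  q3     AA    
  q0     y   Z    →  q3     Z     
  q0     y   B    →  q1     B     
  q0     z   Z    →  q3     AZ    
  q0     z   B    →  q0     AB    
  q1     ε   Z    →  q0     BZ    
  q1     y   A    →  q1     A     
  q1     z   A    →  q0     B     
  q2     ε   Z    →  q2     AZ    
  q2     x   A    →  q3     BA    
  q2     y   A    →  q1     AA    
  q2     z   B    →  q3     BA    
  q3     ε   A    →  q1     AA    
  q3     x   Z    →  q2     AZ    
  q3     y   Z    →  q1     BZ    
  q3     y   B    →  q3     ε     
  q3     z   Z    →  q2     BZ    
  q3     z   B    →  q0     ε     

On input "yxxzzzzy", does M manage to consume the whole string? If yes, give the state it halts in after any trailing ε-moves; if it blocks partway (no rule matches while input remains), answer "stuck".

stuck

(q0, yxxzzzzy, Z)
  read y, top Z: go to q3, push Z → (q3, xxzzzzy, Z)
  read x, top Z: go to q2, push AZ → (q2, xzzzzy, AZ)
  read x, top A: go to q3, push BA → (q3, zzzzy, BAZ)
  read z, top B: go to q0, push ε → (q0, zzzy, AZ)
No transition for (q0, z, top A); M blocks with input zzzy remaining.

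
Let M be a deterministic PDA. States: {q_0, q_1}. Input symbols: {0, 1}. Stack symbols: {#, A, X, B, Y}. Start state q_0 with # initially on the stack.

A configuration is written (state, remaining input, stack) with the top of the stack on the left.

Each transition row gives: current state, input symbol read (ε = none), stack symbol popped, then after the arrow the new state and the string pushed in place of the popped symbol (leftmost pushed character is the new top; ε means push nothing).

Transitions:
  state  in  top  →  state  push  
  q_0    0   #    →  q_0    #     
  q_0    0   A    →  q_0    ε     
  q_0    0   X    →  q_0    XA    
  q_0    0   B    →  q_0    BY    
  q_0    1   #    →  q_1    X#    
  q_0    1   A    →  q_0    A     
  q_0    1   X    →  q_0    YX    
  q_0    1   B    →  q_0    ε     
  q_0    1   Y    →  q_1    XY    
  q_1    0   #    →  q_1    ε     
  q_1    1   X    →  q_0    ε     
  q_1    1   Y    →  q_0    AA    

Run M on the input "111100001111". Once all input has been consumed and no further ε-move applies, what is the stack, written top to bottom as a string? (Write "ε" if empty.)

#

(q_0, 111100001111, #) ⊢ (q_1, 11100001111, X#) ⊢ (q_0, 1100001111, #) ⊢ (q_1, 100001111, X#) ⊢ (q_0, 00001111, #) ⊢ (q_0, 0001111, #) ⊢ (q_0, 001111, #) ⊢ (q_0, 01111, #) ⊢ (q_0, 1111, #) ⊢ (q_1, 111, X#) ⊢ (q_0, 11, #) ⊢ (q_1, 1, X#) ⊢ (q_0, ε, #)
All input consumed in state q_0 with stack #.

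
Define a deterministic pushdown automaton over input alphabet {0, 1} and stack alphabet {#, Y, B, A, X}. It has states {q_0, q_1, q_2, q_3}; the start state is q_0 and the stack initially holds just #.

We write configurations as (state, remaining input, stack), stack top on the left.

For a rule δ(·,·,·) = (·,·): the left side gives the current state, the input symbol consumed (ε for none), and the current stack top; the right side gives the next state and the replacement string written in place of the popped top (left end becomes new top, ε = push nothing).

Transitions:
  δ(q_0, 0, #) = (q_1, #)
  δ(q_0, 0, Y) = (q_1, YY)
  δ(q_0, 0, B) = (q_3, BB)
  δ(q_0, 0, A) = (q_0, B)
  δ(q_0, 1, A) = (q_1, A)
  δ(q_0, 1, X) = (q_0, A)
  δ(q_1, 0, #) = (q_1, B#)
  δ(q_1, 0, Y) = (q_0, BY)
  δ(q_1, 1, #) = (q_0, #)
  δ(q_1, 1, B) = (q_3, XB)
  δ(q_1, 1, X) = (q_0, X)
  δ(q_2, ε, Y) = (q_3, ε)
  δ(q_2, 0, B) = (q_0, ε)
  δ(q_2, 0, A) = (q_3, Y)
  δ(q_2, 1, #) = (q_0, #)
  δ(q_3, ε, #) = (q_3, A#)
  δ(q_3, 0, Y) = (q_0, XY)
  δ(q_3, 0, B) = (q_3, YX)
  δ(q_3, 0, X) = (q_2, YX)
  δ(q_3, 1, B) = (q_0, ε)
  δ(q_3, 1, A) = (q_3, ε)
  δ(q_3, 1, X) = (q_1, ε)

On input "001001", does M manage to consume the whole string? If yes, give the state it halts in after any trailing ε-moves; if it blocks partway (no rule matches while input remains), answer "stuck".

(q_0, 001001, #)
  read 0, top #: go to q_1, push # → (q_1, 01001, #)
  read 0, top #: go to q_1, push B# → (q_1, 1001, B#)
  read 1, top B: go to q_3, push XB → (q_3, 001, XB#)
  read 0, top X: go to q_2, push YX → (q_2, 01, YXB#)
  ε-move, top Y: go to q_3, push ε → (q_3, 01, XB#)
  read 0, top X: go to q_2, push YX → (q_2, 1, YXB#)
  ε-move, top Y: go to q_3, push ε → (q_3, 1, XB#)
  read 1, top X: go to q_1, push ε → (q_1, ε, B#)
All input consumed; M is in state q_1.

q_1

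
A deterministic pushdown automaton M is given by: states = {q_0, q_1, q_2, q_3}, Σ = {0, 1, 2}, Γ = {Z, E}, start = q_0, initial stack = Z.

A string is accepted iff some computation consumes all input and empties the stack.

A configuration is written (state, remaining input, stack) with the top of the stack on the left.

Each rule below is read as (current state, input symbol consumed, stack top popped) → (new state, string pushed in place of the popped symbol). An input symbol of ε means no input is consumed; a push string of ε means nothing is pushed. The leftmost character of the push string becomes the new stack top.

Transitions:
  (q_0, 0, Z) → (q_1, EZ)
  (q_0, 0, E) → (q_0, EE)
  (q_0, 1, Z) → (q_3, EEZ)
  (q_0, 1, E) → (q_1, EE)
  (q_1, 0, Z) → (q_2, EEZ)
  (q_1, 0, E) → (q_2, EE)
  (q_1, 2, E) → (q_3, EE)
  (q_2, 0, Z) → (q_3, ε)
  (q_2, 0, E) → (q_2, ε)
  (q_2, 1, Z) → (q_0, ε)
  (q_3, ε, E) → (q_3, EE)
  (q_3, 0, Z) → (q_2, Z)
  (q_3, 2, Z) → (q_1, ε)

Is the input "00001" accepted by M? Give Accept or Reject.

Accept

(q_0, 00001, Z)
  read 0, top Z: go to q_1, push EZ → (q_1, 0001, EZ)
  read 0, top E: go to q_2, push EE → (q_2, 001, EEZ)
  read 0, top E: go to q_2, push ε → (q_2, 01, EZ)
  read 0, top E: go to q_2, push ε → (q_2, 1, Z)
  read 1, top Z: go to q_0, push ε → (q_0, ε, ε)
All input consumed and the stack is empty.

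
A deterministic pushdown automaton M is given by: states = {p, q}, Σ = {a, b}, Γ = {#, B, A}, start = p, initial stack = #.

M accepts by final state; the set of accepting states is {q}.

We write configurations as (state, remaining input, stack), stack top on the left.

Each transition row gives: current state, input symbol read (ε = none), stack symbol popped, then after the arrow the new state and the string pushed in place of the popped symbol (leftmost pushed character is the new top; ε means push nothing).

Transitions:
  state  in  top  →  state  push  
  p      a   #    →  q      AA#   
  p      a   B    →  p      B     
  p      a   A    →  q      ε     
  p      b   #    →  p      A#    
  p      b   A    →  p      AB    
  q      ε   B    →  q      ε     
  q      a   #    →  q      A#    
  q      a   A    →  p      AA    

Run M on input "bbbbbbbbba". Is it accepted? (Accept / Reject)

Accept

(p, bbbbbbbbba, #)
  read b, top #: go to p, push A# → (p, bbbbbbbba, A#)
  read b, top A: go to p, push AB → (p, bbbbbbba, AB#)
  read b, top A: go to p, push AB → (p, bbbbbba, ABB#)
  read b, top A: go to p, push AB → (p, bbbbba, ABBB#)
  read b, top A: go to p, push AB → (p, bbbba, ABBBB#)
  read b, top A: go to p, push AB → (p, bbba, ABBBBB#)
  read b, top A: go to p, push AB → (p, bba, ABBBBBB#)
  read b, top A: go to p, push AB → (p, ba, ABBBBBBB#)
  read b, top A: go to p, push AB → (p, a, ABBBBBBBB#)
  read a, top A: go to q, push ε → (q, ε, BBBBBBBB#)
All input consumed; state q ∈ F.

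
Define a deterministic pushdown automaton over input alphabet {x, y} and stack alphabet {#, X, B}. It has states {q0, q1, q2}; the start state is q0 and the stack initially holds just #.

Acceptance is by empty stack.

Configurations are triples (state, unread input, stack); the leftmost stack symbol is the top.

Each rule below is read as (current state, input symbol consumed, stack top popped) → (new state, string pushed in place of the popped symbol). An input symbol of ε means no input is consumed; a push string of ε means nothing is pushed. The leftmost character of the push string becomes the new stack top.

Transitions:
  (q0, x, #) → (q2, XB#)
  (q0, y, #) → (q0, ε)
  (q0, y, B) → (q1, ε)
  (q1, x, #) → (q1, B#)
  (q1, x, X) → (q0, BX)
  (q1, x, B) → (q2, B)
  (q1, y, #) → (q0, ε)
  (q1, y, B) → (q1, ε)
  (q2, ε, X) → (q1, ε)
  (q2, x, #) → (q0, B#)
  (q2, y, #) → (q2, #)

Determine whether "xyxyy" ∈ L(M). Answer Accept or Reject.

(q0, xyxyy, #) ⊢ (q2, yxyy, XB#) ⊢ (q1, yxyy, B#) ⊢ (q1, xyy, #) ⊢ (q1, yy, B#) ⊢ (q1, y, #) ⊢ (q0, ε, ε)
All input consumed and the stack is empty.

Accept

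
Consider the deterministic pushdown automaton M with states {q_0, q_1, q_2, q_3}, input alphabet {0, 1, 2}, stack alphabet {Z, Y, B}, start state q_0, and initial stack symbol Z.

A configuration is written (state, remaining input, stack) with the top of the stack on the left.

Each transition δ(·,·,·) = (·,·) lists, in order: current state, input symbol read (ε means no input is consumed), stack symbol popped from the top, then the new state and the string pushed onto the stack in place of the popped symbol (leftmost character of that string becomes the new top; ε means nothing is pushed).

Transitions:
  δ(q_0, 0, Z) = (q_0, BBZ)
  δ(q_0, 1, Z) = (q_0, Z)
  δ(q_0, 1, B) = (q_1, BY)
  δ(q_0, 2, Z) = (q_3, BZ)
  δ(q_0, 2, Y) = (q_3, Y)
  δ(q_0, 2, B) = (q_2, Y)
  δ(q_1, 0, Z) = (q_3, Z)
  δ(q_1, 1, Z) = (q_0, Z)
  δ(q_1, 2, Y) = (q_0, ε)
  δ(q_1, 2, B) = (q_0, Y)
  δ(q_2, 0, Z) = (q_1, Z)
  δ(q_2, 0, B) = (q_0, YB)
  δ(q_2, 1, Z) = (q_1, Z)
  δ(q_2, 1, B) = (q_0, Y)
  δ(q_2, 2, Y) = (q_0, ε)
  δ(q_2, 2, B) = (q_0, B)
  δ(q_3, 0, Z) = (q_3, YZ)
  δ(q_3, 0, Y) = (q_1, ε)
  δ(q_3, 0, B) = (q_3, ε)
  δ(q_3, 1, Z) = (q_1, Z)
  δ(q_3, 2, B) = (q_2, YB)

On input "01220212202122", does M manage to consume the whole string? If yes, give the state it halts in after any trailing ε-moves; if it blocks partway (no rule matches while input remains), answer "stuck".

q_2

(q_0, 01220212202122, Z) ⊢ (q_0, 1220212202122, BBZ) ⊢ (q_1, 220212202122, BYBZ) ⊢ (q_0, 20212202122, YYBZ) ⊢ (q_3, 0212202122, YYBZ) ⊢ (q_1, 212202122, YBZ) ⊢ (q_0, 12202122, BZ) ⊢ (q_1, 2202122, BYZ) ⊢ (q_0, 202122, YYZ) ⊢ (q_3, 02122, YYZ) ⊢ (q_1, 2122, YZ) ⊢ (q_0, 122, Z) ⊢ (q_0, 22, Z) ⊢ (q_3, 2, BZ) ⊢ (q_2, ε, YBZ)
All input consumed; M is in state q_2.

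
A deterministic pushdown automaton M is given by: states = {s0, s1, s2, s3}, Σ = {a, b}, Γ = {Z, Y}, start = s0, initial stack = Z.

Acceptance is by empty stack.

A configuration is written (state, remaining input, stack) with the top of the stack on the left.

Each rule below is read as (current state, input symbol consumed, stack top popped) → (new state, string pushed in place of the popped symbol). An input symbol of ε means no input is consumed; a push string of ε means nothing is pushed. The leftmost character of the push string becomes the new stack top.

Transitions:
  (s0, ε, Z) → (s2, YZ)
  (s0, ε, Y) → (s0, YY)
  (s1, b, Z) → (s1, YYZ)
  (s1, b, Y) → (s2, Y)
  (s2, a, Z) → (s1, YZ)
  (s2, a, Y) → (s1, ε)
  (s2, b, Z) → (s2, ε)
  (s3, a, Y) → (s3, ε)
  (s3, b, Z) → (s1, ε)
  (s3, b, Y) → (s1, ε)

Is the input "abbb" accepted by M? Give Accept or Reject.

Reject

(s0, abbb, Z)
  ε-move, top Z: go to s2, push YZ → (s2, abbb, YZ)
  read a, top Y: go to s1, push ε → (s1, bbb, Z)
  read b, top Z: go to s1, push YYZ → (s1, bb, YYZ)
  read b, top Y: go to s2, push Y → (s2, b, YYZ)
No transition applies at (s2, b, YYZ); input not fully consumed.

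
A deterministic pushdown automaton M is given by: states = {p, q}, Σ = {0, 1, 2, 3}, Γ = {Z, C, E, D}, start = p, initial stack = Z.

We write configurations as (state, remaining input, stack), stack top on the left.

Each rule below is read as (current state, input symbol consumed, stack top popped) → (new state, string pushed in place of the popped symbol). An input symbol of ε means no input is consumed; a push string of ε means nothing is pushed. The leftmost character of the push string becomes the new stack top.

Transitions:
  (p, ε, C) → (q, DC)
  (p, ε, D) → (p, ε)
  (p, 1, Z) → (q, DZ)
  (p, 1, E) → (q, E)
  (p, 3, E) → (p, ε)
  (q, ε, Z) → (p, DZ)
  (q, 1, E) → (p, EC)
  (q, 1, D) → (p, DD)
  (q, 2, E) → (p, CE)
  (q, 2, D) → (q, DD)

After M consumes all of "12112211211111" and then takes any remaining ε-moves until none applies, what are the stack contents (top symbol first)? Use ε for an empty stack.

(p, 12112211211111, Z)
  read 1, top Z: go to q, push DZ → (q, 2112211211111, DZ)
  read 2, top D: go to q, push DD → (q, 112211211111, DDZ)
  read 1, top D: go to p, push DD → (p, 12211211111, DDDZ)
  ε-move, top D: go to p, push ε → (p, 12211211111, DDZ)
  ε-move, top D: go to p, push ε → (p, 12211211111, DZ)
  ε-move, top D: go to p, push ε → (p, 12211211111, Z)
  read 1, top Z: go to q, push DZ → (q, 2211211111, DZ)
  read 2, top D: go to q, push DD → (q, 211211111, DDZ)
  read 2, top D: go to q, push DD → (q, 11211111, DDDZ)
  read 1, top D: go to p, push DD → (p, 1211111, DDDDZ)
  ε-move, top D: go to p, push ε → (p, 1211111, DDDZ)
  ε-move, top D: go to p, push ε → (p, 1211111, DDZ)
  ε-move, top D: go to p, push ε → (p, 1211111, DZ)
  ε-move, top D: go to p, push ε → (p, 1211111, Z)
  read 1, top Z: go to q, push DZ → (q, 211111, DZ)
  read 2, top D: go to q, push DD → (q, 11111, DDZ)
  read 1, top D: go to p, push DD → (p, 1111, DDDZ)
  ε-move, top D: go to p, push ε → (p, 1111, DDZ)
  ε-move, top D: go to p, push ε → (p, 1111, DZ)
  ε-move, top D: go to p, push ε → (p, 1111, Z)
  read 1, top Z: go to q, push DZ → (q, 111, DZ)
  read 1, top D: go to p, push DD → (p, 11, DDZ)
  ε-move, top D: go to p, push ε → (p, 11, DZ)
  ε-move, top D: go to p, push ε → (p, 11, Z)
  read 1, top Z: go to q, push DZ → (q, 1, DZ)
  read 1, top D: go to p, push DD → (p, ε, DDZ)
  ε-move, top D: go to p, push ε → (p, ε, DZ)
  ε-move, top D: go to p, push ε → (p, ε, Z)
All input consumed in state p with stack Z.

Z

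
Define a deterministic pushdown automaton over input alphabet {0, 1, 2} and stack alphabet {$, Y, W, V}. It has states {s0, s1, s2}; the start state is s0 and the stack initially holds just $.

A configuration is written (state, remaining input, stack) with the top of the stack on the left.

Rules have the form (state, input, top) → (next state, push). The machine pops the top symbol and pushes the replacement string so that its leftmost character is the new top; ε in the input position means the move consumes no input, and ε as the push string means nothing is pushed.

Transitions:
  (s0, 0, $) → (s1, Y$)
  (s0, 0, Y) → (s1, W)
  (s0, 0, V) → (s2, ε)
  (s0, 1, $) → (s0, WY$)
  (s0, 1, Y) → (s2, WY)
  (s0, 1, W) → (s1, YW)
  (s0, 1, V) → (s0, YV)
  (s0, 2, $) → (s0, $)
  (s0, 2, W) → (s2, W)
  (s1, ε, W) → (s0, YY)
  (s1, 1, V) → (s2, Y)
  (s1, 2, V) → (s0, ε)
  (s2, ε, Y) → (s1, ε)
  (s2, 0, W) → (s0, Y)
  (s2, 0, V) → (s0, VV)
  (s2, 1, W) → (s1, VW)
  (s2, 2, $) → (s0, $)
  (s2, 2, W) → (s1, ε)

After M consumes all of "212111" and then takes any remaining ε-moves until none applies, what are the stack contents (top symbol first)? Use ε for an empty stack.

WYYY$

(s0, 212111, $)
  read 2, top $: go to s0, push $ → (s0, 12111, $)
  read 1, top $: go to s0, push WY$ → (s0, 2111, WY$)
  read 2, top W: go to s2, push W → (s2, 111, WY$)
  read 1, top W: go to s1, push VW → (s1, 11, VWY$)
  read 1, top V: go to s2, push Y → (s2, 1, YWY$)
  ε-move, top Y: go to s1, push ε → (s1, 1, WY$)
  ε-move, top W: go to s0, push YY → (s0, 1, YYY$)
  read 1, top Y: go to s2, push WY → (s2, ε, WYYY$)
All input consumed in state s2 with stack WYYY$.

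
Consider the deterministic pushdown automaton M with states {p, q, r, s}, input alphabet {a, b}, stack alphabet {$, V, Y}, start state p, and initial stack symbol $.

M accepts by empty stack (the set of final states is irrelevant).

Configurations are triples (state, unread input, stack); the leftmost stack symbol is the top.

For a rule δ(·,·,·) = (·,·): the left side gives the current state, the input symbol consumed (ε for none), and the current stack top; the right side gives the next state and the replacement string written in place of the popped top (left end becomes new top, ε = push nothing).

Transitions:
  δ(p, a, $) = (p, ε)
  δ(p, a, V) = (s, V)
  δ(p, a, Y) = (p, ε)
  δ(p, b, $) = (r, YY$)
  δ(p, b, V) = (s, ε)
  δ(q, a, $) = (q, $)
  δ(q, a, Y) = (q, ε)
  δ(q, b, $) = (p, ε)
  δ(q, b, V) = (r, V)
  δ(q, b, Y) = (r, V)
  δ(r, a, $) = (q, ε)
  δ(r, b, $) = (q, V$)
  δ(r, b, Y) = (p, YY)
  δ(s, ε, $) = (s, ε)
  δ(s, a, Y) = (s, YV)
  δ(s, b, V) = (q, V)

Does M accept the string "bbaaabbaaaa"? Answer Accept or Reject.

Accept

(p, bbaaabbaaaa, $) ⊢ (r, baaabbaaaa, YY$) ⊢ (p, aaabbaaaa, YYY$) ⊢ (p, aabbaaaa, YY$) ⊢ (p, abbaaaa, Y$) ⊢ (p, bbaaaa, $) ⊢ (r, baaaa, YY$) ⊢ (p, aaaa, YYY$) ⊢ (p, aaa, YY$) ⊢ (p, aa, Y$) ⊢ (p, a, $) ⊢ (p, ε, ε)
All input consumed and the stack is empty.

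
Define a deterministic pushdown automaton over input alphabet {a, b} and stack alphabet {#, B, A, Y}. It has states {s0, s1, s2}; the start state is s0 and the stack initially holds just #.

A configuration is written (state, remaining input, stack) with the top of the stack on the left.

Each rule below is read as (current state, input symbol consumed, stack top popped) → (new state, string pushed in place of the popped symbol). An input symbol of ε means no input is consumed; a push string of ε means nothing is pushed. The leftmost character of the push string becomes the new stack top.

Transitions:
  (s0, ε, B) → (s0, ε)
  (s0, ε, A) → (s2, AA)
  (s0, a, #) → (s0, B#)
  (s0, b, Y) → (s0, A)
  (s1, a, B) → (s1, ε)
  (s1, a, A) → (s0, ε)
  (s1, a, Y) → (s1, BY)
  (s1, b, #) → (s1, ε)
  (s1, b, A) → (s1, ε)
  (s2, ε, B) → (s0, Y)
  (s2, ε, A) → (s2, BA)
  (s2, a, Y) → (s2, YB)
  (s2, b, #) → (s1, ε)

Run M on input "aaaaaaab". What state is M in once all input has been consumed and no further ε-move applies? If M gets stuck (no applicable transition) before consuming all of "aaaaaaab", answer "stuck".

(s0, aaaaaaab, #)
  read a, top #: go to s0, push B# → (s0, aaaaaab, B#)
  ε-move, top B: go to s0, push ε → (s0, aaaaaab, #)
  read a, top #: go to s0, push B# → (s0, aaaaab, B#)
  ε-move, top B: go to s0, push ε → (s0, aaaaab, #)
  read a, top #: go to s0, push B# → (s0, aaaab, B#)
  ε-move, top B: go to s0, push ε → (s0, aaaab, #)
  read a, top #: go to s0, push B# → (s0, aaab, B#)
  ε-move, top B: go to s0, push ε → (s0, aaab, #)
  read a, top #: go to s0, push B# → (s0, aab, B#)
  ε-move, top B: go to s0, push ε → (s0, aab, #)
  read a, top #: go to s0, push B# → (s0, ab, B#)
  ε-move, top B: go to s0, push ε → (s0, ab, #)
  read a, top #: go to s0, push B# → (s0, b, B#)
  ε-move, top B: go to s0, push ε → (s0, b, #)
No transition for (s0, b, top #); M blocks with input b remaining.

stuck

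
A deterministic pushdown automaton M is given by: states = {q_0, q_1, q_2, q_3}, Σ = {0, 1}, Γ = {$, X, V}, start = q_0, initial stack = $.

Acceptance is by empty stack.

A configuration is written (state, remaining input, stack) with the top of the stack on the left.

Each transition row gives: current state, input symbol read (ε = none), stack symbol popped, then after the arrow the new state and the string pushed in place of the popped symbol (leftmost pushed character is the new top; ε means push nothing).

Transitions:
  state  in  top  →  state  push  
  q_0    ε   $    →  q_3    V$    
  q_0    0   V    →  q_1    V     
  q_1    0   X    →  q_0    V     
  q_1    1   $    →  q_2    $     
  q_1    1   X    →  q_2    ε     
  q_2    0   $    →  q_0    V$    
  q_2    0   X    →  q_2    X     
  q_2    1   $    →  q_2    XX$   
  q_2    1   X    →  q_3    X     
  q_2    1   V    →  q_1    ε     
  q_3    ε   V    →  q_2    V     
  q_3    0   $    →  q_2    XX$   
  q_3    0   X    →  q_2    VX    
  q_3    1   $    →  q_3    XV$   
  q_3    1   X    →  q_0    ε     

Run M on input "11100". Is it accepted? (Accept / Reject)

Reject

(q_0, 11100, $) ⊢ (q_3, 11100, V$) ⊢ (q_2, 11100, V$) ⊢ (q_1, 1100, $) ⊢ (q_2, 100, $) ⊢ (q_2, 00, XX$) ⊢ (q_2, 0, XX$) ⊢ (q_2, ε, XX$)
All input consumed; stack is XX$, not empty, and no further ε-move applies.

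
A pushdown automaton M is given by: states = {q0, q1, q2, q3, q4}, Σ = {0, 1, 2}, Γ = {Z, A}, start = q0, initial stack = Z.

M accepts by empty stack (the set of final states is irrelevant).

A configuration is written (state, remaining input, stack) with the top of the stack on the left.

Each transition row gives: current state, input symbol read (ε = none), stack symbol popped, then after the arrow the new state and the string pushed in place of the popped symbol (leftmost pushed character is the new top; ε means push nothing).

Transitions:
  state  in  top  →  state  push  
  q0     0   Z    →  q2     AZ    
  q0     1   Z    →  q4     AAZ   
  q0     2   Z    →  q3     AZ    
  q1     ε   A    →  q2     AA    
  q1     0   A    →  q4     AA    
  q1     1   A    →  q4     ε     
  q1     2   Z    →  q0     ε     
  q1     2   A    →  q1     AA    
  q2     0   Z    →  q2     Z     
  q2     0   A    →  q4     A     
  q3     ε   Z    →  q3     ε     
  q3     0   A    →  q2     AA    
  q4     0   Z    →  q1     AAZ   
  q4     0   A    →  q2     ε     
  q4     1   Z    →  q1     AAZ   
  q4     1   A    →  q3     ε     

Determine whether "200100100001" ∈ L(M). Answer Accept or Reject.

Accept

One accepting computation: (q0, 200100100001, Z) ⊢ (q3, 00100100001, AZ) ⊢ (q2, 0100100001, AAZ) ⊢ (q4, 100100001, AAZ) ⊢ (q3, 00100001, AZ) ⊢ (q2, 0100001, AAZ) ⊢ (q4, 100001, AAZ) ⊢ (q3, 00001, AZ) ⊢ (q2, 0001, AAZ) ⊢ (q4, 001, AAZ) ⊢ (q2, 01, AZ) ⊢ (q4, 1, AZ) ⊢ (q3, ε, Z) ⊢ (q3, ε, ε)
All input consumed and the stack is empty.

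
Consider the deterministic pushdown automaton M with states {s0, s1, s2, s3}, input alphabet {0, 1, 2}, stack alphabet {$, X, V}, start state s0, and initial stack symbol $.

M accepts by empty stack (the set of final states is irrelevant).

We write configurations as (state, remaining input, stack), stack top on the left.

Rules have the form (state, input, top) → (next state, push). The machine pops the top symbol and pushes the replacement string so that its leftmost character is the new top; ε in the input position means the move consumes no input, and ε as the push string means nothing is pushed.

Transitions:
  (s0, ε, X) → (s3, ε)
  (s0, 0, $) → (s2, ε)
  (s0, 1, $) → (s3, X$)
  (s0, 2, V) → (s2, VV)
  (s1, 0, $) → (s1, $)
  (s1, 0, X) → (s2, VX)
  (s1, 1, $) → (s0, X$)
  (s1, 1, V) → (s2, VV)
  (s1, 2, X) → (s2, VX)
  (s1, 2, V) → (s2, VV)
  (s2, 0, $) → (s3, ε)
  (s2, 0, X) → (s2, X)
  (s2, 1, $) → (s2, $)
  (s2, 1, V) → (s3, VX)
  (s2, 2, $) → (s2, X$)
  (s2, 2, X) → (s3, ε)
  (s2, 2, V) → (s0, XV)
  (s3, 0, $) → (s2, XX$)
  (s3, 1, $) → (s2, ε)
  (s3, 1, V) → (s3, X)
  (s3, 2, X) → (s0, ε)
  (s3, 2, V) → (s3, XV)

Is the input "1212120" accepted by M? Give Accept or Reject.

Accept

(s0, 1212120, $)
  read 1, top $: go to s3, push X$ → (s3, 212120, X$)
  read 2, top X: go to s0, push ε → (s0, 12120, $)
  read 1, top $: go to s3, push X$ → (s3, 2120, X$)
  read 2, top X: go to s0, push ε → (s0, 120, $)
  read 1, top $: go to s3, push X$ → (s3, 20, X$)
  read 2, top X: go to s0, push ε → (s0, 0, $)
  read 0, top $: go to s2, push ε → (s2, ε, ε)
All input consumed and the stack is empty.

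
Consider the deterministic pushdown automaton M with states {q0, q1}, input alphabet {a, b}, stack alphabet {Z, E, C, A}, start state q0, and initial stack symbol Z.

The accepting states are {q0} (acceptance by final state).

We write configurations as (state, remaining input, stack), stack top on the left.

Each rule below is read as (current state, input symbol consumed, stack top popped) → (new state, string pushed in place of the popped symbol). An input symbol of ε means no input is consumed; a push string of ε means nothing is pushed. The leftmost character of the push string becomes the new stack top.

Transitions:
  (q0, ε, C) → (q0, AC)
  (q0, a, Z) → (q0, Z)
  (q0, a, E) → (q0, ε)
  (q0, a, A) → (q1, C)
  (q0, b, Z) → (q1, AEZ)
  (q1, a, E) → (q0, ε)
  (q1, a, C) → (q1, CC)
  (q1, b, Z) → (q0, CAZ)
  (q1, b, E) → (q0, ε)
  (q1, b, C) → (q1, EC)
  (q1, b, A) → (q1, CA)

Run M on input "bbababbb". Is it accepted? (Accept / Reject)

Reject

(q0, bbababbb, Z) ⊢ (q1, bababbb, AEZ) ⊢ (q1, ababbb, CAEZ) ⊢ (q1, babbb, CCAEZ) ⊢ (q1, abbb, ECCAEZ) ⊢ (q0, bbb, CCAEZ) ⊢ (q0, bbb, ACCAEZ)
No transition applies at (q0, bbb, ACCAEZ); input not fully consumed.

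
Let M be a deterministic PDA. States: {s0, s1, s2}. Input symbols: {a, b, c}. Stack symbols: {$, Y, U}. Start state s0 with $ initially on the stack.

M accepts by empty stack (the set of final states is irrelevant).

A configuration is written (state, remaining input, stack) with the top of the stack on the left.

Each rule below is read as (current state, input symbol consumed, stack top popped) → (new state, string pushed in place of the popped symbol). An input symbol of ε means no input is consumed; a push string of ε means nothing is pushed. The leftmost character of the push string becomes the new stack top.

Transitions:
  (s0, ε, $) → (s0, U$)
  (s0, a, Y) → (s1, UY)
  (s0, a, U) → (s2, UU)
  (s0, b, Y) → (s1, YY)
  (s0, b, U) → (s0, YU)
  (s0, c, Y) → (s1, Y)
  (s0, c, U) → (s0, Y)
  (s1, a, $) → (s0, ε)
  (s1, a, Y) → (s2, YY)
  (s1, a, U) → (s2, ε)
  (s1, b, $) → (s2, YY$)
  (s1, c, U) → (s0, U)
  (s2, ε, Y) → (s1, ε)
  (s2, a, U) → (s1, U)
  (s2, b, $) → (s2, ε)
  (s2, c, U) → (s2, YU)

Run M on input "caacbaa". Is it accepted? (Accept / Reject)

Reject

(s0, caacbaa, $)
  ε-move, top $: go to s0, push U$ → (s0, caacbaa, U$)
  read c, top U: go to s0, push Y → (s0, aacbaa, Y$)
  read a, top Y: go to s1, push UY → (s1, acbaa, UY$)
  read a, top U: go to s2, push ε → (s2, cbaa, Y$)
  ε-move, top Y: go to s1, push ε → (s1, cbaa, $)
No transition applies at (s1, cbaa, $); input not fully consumed.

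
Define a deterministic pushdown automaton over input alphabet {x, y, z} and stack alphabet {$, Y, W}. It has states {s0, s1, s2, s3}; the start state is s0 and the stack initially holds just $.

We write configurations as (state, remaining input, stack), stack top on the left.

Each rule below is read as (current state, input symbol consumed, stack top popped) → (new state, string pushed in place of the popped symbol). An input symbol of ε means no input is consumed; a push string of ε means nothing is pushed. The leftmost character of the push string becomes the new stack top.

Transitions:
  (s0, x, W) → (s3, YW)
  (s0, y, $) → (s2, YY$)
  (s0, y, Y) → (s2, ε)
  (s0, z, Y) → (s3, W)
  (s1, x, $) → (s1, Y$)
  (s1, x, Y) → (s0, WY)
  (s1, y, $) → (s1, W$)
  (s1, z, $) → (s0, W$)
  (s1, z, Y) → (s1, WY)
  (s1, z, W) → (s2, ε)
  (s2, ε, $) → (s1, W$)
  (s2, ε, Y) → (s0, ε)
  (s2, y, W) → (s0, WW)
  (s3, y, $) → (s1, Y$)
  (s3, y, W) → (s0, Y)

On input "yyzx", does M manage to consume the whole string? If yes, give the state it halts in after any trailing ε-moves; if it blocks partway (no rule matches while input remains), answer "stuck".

(s0, yyzx, $) ⊢ (s2, yzx, YY$) ⊢ (s0, yzx, Y$) ⊢ (s2, zx, $) ⊢ (s1, zx, W$) ⊢ (s2, x, $) ⊢ (s1, x, W$)
No transition for (s1, x, top W); M blocks with input x remaining.

stuck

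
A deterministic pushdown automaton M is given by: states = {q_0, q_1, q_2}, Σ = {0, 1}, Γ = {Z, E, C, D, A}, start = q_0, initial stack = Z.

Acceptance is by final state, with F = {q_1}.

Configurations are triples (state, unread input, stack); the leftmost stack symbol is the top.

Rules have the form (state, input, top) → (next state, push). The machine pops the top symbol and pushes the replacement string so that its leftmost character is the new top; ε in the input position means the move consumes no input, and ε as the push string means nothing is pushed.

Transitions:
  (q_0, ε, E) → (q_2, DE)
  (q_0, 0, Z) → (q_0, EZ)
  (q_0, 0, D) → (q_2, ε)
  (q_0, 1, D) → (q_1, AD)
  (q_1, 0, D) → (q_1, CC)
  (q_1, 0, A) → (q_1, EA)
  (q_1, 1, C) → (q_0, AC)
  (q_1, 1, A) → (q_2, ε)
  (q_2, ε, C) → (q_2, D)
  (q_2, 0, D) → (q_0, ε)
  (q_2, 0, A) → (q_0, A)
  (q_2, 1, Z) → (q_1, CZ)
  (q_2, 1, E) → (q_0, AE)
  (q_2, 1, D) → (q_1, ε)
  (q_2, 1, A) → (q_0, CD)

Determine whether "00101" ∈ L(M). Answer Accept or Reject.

Reject

(q_0, 00101, Z)
  read 0, top Z: go to q_0, push EZ → (q_0, 0101, EZ)
  ε-move, top E: go to q_2, push DE → (q_2, 0101, DEZ)
  read 0, top D: go to q_0, push ε → (q_0, 101, EZ)
  ε-move, top E: go to q_2, push DE → (q_2, 101, DEZ)
  read 1, top D: go to q_1, push ε → (q_1, 01, EZ)
No transition applies at (q_1, 01, EZ); input not fully consumed.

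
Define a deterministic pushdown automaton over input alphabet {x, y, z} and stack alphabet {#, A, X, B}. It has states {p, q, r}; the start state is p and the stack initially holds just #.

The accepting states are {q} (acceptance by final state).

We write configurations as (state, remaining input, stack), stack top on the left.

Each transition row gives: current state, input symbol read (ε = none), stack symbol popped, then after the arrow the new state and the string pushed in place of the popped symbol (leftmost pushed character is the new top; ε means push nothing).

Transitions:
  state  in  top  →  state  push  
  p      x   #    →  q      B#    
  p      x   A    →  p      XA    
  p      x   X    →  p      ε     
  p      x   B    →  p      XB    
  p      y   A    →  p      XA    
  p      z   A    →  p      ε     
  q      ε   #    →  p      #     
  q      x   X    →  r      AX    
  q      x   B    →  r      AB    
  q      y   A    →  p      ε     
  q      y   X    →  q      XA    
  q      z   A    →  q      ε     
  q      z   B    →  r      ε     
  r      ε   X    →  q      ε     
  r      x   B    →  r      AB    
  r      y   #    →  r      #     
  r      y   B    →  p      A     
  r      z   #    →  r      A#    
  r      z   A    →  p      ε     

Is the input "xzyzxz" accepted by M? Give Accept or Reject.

(p, xzyzxz, #) ⊢ (q, zyzxz, B#) ⊢ (r, yzxz, #) ⊢ (r, zxz, #) ⊢ (r, xz, A#)
No transition applies at (r, xz, A#); input not fully consumed.

Reject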